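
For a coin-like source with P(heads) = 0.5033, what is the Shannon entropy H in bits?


H = -p*log2(p) - (1-p)*log2(1-p). -0.5033*log2(0.5033) = 0.498523; -0.4967*log2(0.4967) = 0.501445. H = 0.498523 + 0.501445 = 1.0

1.0 bits


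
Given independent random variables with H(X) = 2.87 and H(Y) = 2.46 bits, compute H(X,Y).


For independent variables, H(X,Y) = H(X) + H(Y) = 2.87 + 2.46 = 5.33

5.33 bits


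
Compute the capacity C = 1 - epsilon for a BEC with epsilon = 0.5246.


C = 1 - epsilon = 1 - 0.5246 = 0.4754

0.4754 bits


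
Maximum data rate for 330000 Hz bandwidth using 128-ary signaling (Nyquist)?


Rate = 2 * B * log2(M) = 2 * 330000 * 7.0 = 4620000.0

4620000.0 bps


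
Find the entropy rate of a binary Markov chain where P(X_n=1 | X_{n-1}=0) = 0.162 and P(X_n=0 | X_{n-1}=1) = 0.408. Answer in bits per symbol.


Stationary distribution: pi_0 = p10/(p01+p10) = 0.7158, pi_1 = 0.2842. Entropy rate H' = pi_0*H(p01) + pi_1*H(p10) = 0.7158*0.6391 + 0.2842*0.9754 = 0.7347

0.7347 bits/symbol


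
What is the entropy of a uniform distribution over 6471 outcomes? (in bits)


H = log2(n) = log2(6471) = 12.6598

12.6598 bits


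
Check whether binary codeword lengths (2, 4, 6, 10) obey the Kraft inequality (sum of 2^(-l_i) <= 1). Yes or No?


Kraft sum = sum(2^(-l_i)) = 0.3291, need <= 1. Result: satisfied (a binary prefix-free code with these lengths exists)

Yes


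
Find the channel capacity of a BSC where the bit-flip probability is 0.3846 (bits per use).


H(p) = -p*log2(p) - (1-p)*log2(1-p) = -0.3846*log2(0.3846) - 0.6154*log2(0.6154) = 0.530198 + 0.431028 = 0.9612. C = 1 - H(p) = 1 - 0.9612 = 0.0388

0.0388 bits


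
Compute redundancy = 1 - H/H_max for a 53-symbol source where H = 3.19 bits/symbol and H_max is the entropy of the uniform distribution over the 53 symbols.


H_max = log2(K) = log2(53) = 5.7279 bits/symbol. Redundancy = 1 - H/H_max = 1 - 3.19/5.7279 = 1 - 0.5569 = 0.4431

0.4431


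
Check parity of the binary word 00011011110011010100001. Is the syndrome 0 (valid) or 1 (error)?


Syndrome = XOR of all bits = 0 XOR 0 XOR 0 XOR 1 XOR 1 XOR 0 XOR 1 XOR 1 XOR 1 XOR 1 XOR 0 XOR 0 XOR 1 XOR 1 XOR 0 XOR 1 XOR 0 XOR 1 XOR 0 XOR 0 XOR 0 XOR 0 XOR 1 = 1

1


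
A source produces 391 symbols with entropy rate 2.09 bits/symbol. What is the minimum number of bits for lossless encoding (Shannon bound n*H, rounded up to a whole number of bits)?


Minimum bits >= n * H = 391 * 2.09 = 817.19, rounded up to a whole number of bits = 818

818 bits


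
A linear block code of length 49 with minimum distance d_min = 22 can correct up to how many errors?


Correction capability = floor((d-1)/2) = floor((22-1)/2) = 10

10 errors


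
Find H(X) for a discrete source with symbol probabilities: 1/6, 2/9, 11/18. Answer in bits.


H = -sum(p_i * log2(p_i)). Terms: -(1/6)*log2(1/6) = 0.430827; -(2/9)*log2(2/9) = 0.482206; -(11/18)*log2(11/18) = 0.434190. H = 0.430827 + 0.482206 + 0.434190 = 1.3472

1.3472 bits


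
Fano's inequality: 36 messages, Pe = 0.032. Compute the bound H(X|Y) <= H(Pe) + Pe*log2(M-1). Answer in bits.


H(Pe) = -Pe*log2(Pe) - (1-Pe)*log2(1-Pe) = -0.032*log2(0.032) - 0.968*log2(0.968) = 0.158905 + 0.045420 = 0.2043. Pe*log2(M-1) = 0.032*log2(35) = 0.164137. Bound = H(Pe) + Pe*log2(M-1) = 0.158905 + 0.045420 + 0.164137 = 0.3685

0.3685 bits


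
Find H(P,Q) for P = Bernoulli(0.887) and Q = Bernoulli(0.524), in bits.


H(P,Q) = -p*log2(q) - (1-p)*log2(1-q). -0.887*log2(0.524) = 0.827004; -0.113*log2(0.476) = 0.121019. H(P,Q) = 0.827004 + 0.121019 = 0.948

0.948 bits


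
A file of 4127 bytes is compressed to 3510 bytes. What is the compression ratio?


Ratio = original / compressed = 4127 / 3510 = 1.1758

1.1758


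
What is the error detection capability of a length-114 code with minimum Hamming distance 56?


Detection capability = d_min - 1 = 56 - 1 = 55

55 errors


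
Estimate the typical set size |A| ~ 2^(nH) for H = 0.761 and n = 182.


log2|A_typical| = nH = 182 * 0.761 = 138.502, so |A_typical| ~ 2^138.502 = 4.935e+41

4.935e+41


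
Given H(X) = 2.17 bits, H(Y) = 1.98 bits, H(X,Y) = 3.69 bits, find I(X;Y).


I(X;Y) = H(X) + H(Y) - H(X,Y) = 2.17 + 1.98 - 3.69 = 0.46

0.46 bits


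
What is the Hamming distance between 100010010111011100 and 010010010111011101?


Count differing positions: ^ ^ . . . . . . . . . . . . . . . ^ = 3 differences

3


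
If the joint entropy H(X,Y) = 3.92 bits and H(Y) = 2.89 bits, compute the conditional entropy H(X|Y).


H(X|Y) = H(X,Y) - H(Y) = 3.92 - 2.89 = 1.03

1.03 bits


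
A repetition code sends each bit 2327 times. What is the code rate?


Rate = k/n = 1/2327

1/2327


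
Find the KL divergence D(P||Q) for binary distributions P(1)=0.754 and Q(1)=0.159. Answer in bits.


KL = p*log2(p/q) + (1-p)*log2((1-p)/(1-q)) = 0.754*log2(0.754/0.159) + 0.246*log2(0.246/0.841) = 1.2569

1.2569 bits


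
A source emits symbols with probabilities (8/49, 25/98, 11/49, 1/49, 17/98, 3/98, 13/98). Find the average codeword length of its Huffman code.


Huffman construction (repeatedly merge the two least-probable nodes; each merge adds 1 bit to every symbol beneath it): 1/49 + 3/98 = 5/98; 5/98 + 13/98 = 9/49; 8/49 + 17/98 = 33/98; 9/49 + 11/49 = 20/49; 25/98 + 33/98 = 29/49; 20/49 + 29/49 = 1. Resulting codeword lengths (in the order the probabilities were given): (3, 2, 2, 4, 3, 4, 3). L_avg = sum(p_i * l_i) = 8/49*3 + 25/98*2 + 11/49*2 + 1/49*4 + 17/98*3 + 3/98*4 + 13/98*3 = 18/7 = 2.5714

2.5714 bits


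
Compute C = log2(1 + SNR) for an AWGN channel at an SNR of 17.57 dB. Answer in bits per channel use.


SNR_linear = 10^(17.57/10) = 57.1479; C = log2(1 + SNR_linear) = log2(1 + 57.1479) = 5.8617

5.8617 bits/channel use


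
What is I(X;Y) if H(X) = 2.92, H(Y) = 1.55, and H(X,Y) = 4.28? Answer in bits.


I(X;Y) = H(X) + H(Y) - H(X,Y) = 2.92 + 1.55 - 4.28 = 0.19

0.19 bits


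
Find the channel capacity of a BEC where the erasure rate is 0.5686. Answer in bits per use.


C = 1 - epsilon = 1 - 0.5686 = 0.4314

0.4314 bits


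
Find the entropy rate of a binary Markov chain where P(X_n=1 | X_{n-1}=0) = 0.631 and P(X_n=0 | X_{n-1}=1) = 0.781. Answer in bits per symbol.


Stationary distribution: pi_0 = p10/(p01+p10) = 0.5531, pi_1 = 0.4469. Entropy rate H' = pi_0*H(p01) + pi_1*H(p10) = 0.5531*0.9499 + 0.4469*0.7583 = 0.8643

0.8643 bits/symbol


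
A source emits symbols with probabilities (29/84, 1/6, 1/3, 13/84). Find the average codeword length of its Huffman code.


Huffman construction (repeatedly merge the two least-probable nodes; each merge adds 1 bit to every symbol beneath it): 13/84 + 1/6 = 9/28; 9/28 + 1/3 = 55/84; 29/84 + 55/84 = 1. Resulting codeword lengths (in the order the probabilities were given): (1, 3, 2, 3). L_avg = sum(p_i * l_i) = 29/84*1 + 1/6*3 + 1/3*2 + 13/84*3 = 83/42 = 1.9762

1.9762 bits


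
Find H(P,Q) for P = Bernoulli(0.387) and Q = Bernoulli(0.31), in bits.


H(P,Q) = -p*log2(q) - (1-p)*log2(1-q). -0.387*log2(0.31) = 0.653898; -0.613*log2(0.69) = 0.328158. H(P,Q) = 0.653898 + 0.328158 = 0.9821

0.9821 bits


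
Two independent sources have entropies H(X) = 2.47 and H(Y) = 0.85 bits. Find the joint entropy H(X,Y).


For independent variables, H(X,Y) = H(X) + H(Y) = 2.47 + 0.85 = 3.32

3.32 bits


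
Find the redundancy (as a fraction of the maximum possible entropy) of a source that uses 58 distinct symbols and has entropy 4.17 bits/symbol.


H_max = log2(K) = log2(58) = 5.858 bits/symbol. Redundancy = 1 - H/H_max = 1 - 4.17/5.858 = 1 - 0.7118 = 0.2882

0.2882


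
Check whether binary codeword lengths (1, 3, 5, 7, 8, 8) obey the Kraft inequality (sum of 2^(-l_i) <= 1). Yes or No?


Kraft sum = sum(2^(-l_i)) = 0.6719, need <= 1. Result: satisfied (a binary prefix-free code with these lengths exists)

Yes


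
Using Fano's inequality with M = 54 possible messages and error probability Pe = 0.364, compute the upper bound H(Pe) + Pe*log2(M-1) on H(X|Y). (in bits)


H(Pe) = -Pe*log2(Pe) - (1-Pe)*log2(1-Pe) = -0.364*log2(0.364) - 0.636*log2(0.636) = 0.530708 + 0.415245 = 0.946. Pe*log2(M-1) = 0.364*log2(53) = 2.084963. Bound = H(Pe) + Pe*log2(M-1) = 0.530708 + 0.415245 + 2.084963 = 3.0309

3.0309 bits


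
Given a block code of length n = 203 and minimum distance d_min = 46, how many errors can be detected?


Detection capability = d_min - 1 = 46 - 1 = 45

45 errors


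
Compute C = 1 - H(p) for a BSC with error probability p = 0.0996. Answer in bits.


H(p) = -p*log2(p) - (1-p)*log2(1-p) = -0.0996*log2(0.0996) - 0.9004*log2(0.9004) = 0.331440 + 0.136286 = 0.4677. C = 1 - H(p) = 1 - 0.4677 = 0.5323

0.5323 bits


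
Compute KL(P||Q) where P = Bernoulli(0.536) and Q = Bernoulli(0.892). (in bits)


KL = p*log2(p/q) + (1-p)*log2((1-p)/(1-q)) = 0.536*log2(0.536/0.892) + 0.464*log2(0.464/0.108) = 0.582

0.582 bits


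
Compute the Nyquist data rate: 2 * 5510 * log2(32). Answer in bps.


Rate = 2 * B * log2(M) = 2 * 5510 * 5.0 = 55100.0

55100.0 bps


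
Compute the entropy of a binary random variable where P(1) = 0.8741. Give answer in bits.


H = -p*log2(p) - (1-p)*log2(1-p). -0.8741*log2(0.8741) = 0.169689; -0.1259*log2(0.1259) = 0.376397. H = 0.169689 + 0.376397 = 0.5461

0.5461 bits


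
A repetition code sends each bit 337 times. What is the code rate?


Rate = k/n = 1/337

1/337


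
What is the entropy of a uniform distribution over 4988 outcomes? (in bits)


H = log2(n) = log2(4988) = 12.2842

12.2842 bits


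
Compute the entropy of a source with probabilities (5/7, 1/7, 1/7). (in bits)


H = -sum(p_i * log2(p_i)). Terms: -(5/7)*log2(5/7) = 0.346733; -(1/7)*log2(1/7) = 0.401051; -(1/7)*log2(1/7) = 0.401051. H = 0.346733 + 0.401051 + 0.401051 = 1.1488

1.1488 bits


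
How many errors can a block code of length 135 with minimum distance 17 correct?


Correction capability = floor((d-1)/2) = floor((17-1)/2) = 8

8 errors


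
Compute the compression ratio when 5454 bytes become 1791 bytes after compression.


Ratio = original / compressed = 5454 / 1791 = 3.0452

3.0452


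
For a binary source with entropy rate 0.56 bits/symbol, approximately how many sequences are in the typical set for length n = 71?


log2|A_typical| = nH = 71 * 0.56 = 39.76, so |A_typical| ~ 2^39.76 = 9.310e+11

9.310e+11


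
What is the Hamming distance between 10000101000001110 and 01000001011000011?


Count differing positions: ^ ^ . . . ^ . . . ^ ^ . . ^ ^ . ^ = 8 differences

8


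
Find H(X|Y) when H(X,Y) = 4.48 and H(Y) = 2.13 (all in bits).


H(X|Y) = H(X,Y) - H(Y) = 4.48 - 2.13 = 2.35

2.35 bits


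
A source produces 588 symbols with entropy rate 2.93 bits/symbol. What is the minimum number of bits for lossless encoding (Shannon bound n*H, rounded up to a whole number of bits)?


Minimum bits >= n * H = 588 * 2.93 = 1722.84, rounded up to a whole number of bits = 1723

1723 bits


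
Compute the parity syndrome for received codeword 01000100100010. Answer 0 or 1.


Syndrome = XOR of all bits = 0 XOR 1 XOR 0 XOR 0 XOR 0 XOR 1 XOR 0 XOR 0 XOR 1 XOR 0 XOR 0 XOR 0 XOR 1 XOR 0 = 0

0


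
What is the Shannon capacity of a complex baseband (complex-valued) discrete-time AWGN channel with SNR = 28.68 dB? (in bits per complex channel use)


SNR_linear = 10^(28.68/10) = 737.9042; C = log2(1 + SNR_linear) = log2(1 + 737.9042) = 9.5292

9.5292 bits/channel use


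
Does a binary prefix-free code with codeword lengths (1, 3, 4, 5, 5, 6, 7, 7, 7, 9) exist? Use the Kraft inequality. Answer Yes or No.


Kraft sum = sum(2^(-l_i)) = 0.791, need <= 1. Result: satisfied (a binary prefix-free code with these lengths exists)

Yes


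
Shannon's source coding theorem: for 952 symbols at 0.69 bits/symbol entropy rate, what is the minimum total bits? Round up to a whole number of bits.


Minimum bits >= n * H = 952 * 0.69 = 656.88, rounded up to a whole number of bits = 657

657 bits


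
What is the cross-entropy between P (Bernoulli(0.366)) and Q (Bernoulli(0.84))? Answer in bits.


H(P,Q) = -p*log2(q) - (1-p)*log2(1-q). -0.366*log2(0.84) = 0.092063; -0.634*log2(0.16) = 1.676205. H(P,Q) = 0.092063 + 1.676205 = 1.7683

1.7683 bits


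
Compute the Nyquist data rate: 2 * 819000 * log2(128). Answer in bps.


Rate = 2 * B * log2(M) = 2 * 819000 * 7.0 = 11466000.0

11466000.0 bps


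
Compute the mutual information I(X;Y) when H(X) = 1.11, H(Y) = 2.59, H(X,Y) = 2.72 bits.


I(X;Y) = H(X) + H(Y) - H(X,Y) = 1.11 + 2.59 - 2.72 = 0.98

0.98 bits


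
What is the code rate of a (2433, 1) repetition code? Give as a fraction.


Rate = k/n = 1/2433

1/2433


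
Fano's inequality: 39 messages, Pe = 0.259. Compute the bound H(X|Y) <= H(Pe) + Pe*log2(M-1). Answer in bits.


H(Pe) = -Pe*log2(Pe) - (1-Pe)*log2(1-Pe) = -0.259*log2(0.259) - 0.741*log2(0.741) = 0.504785 + 0.320449 = 0.8252. Pe*log2(M-1) = 0.259*log2(38) = 1.359213. Bound = H(Pe) + Pe*log2(M-1) = 0.504785 + 0.320449 + 1.359213 = 2.1844

2.1844 bits


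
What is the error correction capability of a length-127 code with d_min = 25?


Correction capability = floor((d-1)/2) = floor((25-1)/2) = 12

12 errors


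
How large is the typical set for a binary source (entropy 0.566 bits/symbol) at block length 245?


log2|A_typical| = nH = 245 * 0.566 = 138.67, so |A_typical| ~ 2^138.67 = 5.544e+41

5.544e+41


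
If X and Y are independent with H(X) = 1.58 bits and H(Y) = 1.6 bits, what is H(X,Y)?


For independent variables, H(X,Y) = H(X) + H(Y) = 1.58 + 1.6 = 3.18

3.18 bits


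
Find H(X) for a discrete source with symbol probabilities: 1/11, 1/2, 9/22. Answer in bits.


H = -sum(p_i * log2(p_i)). Terms: -(1/11)*log2(1/11) = 0.314494; -(1/2)*log2(1/2) = 0.500000; -(9/22)*log2(9/22) = 0.527525. H = 0.314494 + 0.500000 + 0.527525 = 1.342

1.342 bits


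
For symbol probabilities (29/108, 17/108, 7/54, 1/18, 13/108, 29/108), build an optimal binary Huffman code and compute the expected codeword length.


Huffman construction (repeatedly merge the two least-probable nodes; each merge adds 1 bit to every symbol beneath it): 1/18 + 13/108 = 19/108; 7/54 + 17/108 = 31/108; 19/108 + 29/108 = 4/9; 29/108 + 31/108 = 5/9; 4/9 + 5/9 = 1. Resulting codeword lengths (in the order the probabilities were given): (2, 3, 3, 3, 3, 2). L_avg = sum(p_i * l_i) = 29/108*2 + 17/108*3 + 7/54*3 + 1/18*3 + 13/108*3 + 29/108*2 = 133/54 = 2.463

2.463 bits


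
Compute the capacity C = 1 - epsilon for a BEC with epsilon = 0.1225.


C = 1 - epsilon = 1 - 0.1225 = 0.8775

0.8775 bits


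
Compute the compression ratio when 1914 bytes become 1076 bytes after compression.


Ratio = original / compressed = 1914 / 1076 = 1.7788

1.7788


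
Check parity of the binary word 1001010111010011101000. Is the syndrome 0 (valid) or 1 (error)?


Syndrome = XOR of all bits = 1 XOR 0 XOR 0 XOR 1 XOR 0 XOR 1 XOR 0 XOR 1 XOR 1 XOR 1 XOR 0 XOR 1 XOR 0 XOR 0 XOR 1 XOR 1 XOR 1 XOR 0 XOR 1 XOR 0 XOR 0 XOR 0 = 1

1


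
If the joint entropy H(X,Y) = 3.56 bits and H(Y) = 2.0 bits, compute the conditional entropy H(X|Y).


H(X|Y) = H(X,Y) - H(Y) = 3.56 - 2.0 = 1.56

1.56 bits


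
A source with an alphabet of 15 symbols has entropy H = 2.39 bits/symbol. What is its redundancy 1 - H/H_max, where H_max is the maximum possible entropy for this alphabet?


H_max = log2(K) = log2(15) = 3.9069 bits/symbol. Redundancy = 1 - H/H_max = 1 - 2.39/3.9069 = 1 - 0.6117 = 0.3883

0.3883


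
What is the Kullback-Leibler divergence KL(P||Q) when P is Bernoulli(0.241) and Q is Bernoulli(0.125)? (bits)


KL = p*log2(p/q) + (1-p)*log2((1-p)/(1-q)) = 0.241*log2(0.241/0.125) + 0.759*log2(0.759/0.875) = 0.0725

0.0725 bits


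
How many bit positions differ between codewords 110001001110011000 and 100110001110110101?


Count differing positions: . ^ . ^ ^ ^ . . . . . . ^ . ^ ^ . ^ = 8 differences

8


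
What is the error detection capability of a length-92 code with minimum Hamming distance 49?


Detection capability = d_min - 1 = 49 - 1 = 48

48 errors


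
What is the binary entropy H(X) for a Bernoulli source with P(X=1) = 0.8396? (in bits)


H = -p*log2(p) - (1-p)*log2(1-p). -0.8396*log2(0.8396) = 0.211769; -0.1604*log2(0.1604) = 0.423497. H = 0.211769 + 0.423497 = 0.6353

0.6353 bits


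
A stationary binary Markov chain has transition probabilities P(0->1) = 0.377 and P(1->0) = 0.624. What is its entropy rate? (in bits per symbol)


Stationary distribution: pi_0 = p10/(p01+p10) = 0.6234, pi_1 = 0.3766. Entropy rate H' = pi_0*H(p01) + pi_1*H(p10) = 0.6234*0.9559 + 0.3766*0.9552 = 0.9556

0.9556 bits/symbol


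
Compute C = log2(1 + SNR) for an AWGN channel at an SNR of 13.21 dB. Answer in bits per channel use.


SNR_linear = 10^(13.21/10) = 20.9411; C = log2(1 + SNR_linear) = log2(1 + 20.9411) = 4.4556

4.4556 bits/channel use


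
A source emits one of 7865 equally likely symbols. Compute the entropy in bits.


H = log2(n) = log2(7865) = 12.9412

12.9412 bits


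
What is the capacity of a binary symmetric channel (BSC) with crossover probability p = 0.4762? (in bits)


H(p) = -p*log2(p) - (1-p)*log2(1-p) = -0.4762*log2(0.4762) - 0.5238*log2(0.5238) = 0.509706 + 0.488659 = 0.9984. C = 1 - H(p) = 1 - 0.9984 = 0.0016

0.0016 bits


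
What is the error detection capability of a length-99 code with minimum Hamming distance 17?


Detection capability = d_min - 1 = 17 - 1 = 16

16 errors


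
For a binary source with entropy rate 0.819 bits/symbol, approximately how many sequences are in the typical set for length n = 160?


log2|A_typical| = nH = 160 * 0.819 = 131.04, so |A_typical| ~ 2^131.04 = 2.799e+39

2.799e+39


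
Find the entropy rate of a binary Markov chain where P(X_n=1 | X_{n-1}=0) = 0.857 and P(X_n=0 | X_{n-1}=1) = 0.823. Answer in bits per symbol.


Stationary distribution: pi_0 = p10/(p01+p10) = 0.4899, pi_1 = 0.5101. Entropy rate H' = pi_0*H(p01) + pi_1*H(p10) = 0.4899*0.592 + 0.5101*0.6735 = 0.6336

0.6336 bits/symbol


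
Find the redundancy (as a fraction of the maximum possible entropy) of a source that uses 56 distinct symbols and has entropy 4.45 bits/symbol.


H_max = log2(K) = log2(56) = 5.8074 bits/symbol. Redundancy = 1 - H/H_max = 1 - 4.45/5.8074 = 1 - 0.7663 = 0.2337

0.2337


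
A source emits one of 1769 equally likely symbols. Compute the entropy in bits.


H = log2(n) = log2(1769) = 10.7887

10.7887 bits


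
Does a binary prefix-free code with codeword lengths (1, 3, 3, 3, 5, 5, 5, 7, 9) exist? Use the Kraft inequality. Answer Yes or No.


Kraft sum = sum(2^(-l_i)) = 0.9785, need <= 1. Result: satisfied (a binary prefix-free code with these lengths exists)

Yes


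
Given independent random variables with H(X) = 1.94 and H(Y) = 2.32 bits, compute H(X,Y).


For independent variables, H(X,Y) = H(X) + H(Y) = 1.94 + 2.32 = 4.26

4.26 bits


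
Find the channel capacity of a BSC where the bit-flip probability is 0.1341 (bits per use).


H(p) = -p*log2(p) - (1-p)*log2(1-p) = -0.1341*log2(0.1341) - 0.8659*log2(0.8659) = 0.388705 + 0.179871 = 0.5686. C = 1 - H(p) = 1 - 0.5686 = 0.4314

0.4314 bits


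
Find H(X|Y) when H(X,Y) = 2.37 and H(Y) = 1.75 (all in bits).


H(X|Y) = H(X,Y) - H(Y) = 2.37 - 1.75 = 0.62

0.62 bits


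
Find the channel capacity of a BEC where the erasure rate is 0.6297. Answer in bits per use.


C = 1 - epsilon = 1 - 0.6297 = 0.3703

0.3703 bits


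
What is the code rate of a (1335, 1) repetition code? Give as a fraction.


Rate = k/n = 1/1335

1/1335


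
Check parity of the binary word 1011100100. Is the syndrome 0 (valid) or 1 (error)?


Syndrome = XOR of all bits = 1 XOR 0 XOR 1 XOR 1 XOR 1 XOR 0 XOR 0 XOR 1 XOR 0 XOR 0 = 1

1


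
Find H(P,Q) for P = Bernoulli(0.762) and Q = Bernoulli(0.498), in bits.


H(P,Q) = -p*log2(q) - (1-p)*log2(1-q). -0.762*log2(0.498) = 0.766406; -0.238*log2(0.502) = 0.236629. H(P,Q) = 0.766406 + 0.236629 = 1.003

1.003 bits


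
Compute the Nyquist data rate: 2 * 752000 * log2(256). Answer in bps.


Rate = 2 * B * log2(M) = 2 * 752000 * 8.0 = 12032000.0

12032000.0 bps


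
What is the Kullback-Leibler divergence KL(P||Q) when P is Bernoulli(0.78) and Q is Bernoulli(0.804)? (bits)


KL = p*log2(p/q) + (1-p)*log2((1-p)/(1-q)) = 0.78*log2(0.78/0.804) + 0.22*log2(0.22/0.196) = 0.0026

0.0026 bits


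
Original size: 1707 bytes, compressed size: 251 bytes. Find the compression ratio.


Ratio = original / compressed = 1707 / 251 = 6.8008

6.8008


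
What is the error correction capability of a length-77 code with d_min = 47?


Correction capability = floor((d-1)/2) = floor((47-1)/2) = 23

23 errors


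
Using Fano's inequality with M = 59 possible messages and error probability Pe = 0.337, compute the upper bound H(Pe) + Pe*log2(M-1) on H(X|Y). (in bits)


H(Pe) = -Pe*log2(Pe) - (1-Pe)*log2(1-Pe) = -0.337*log2(0.337) - 0.663*log2(0.663) = 0.528813 + 0.393105 = 0.9219. Pe*log2(M-1) = 0.337*log2(58) = 1.974140. Bound = H(Pe) + Pe*log2(M-1) = 0.528813 + 0.393105 + 1.974140 = 2.8961

2.8961 bits


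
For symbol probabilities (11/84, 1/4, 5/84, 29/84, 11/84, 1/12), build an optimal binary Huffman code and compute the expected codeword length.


Huffman construction (repeatedly merge the two least-probable nodes; each merge adds 1 bit to every symbol beneath it): 5/84 + 1/12 = 1/7; 11/84 + 11/84 = 11/42; 1/7 + 1/4 = 11/28; 11/42 + 29/84 = 17/28; 11/28 + 17/28 = 1. Resulting codeword lengths (in the order the probabilities were given): (3, 2, 3, 2, 3, 3). L_avg = sum(p_i * l_i) = 11/84*3 + 1/4*2 + 5/84*3 + 29/84*2 + 11/84*3 + 1/12*3 = 101/42 = 2.4048

2.4048 bits


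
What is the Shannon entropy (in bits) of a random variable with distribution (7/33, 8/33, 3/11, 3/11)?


H = -sum(p_i * log2(p_i)). Terms: -(7/33)*log2(7/33) = 0.474523; -(8/33)*log2(8/33) = 0.495611; -(3/11)*log2(3/11) = 0.511219; -(3/11)*log2(3/11) = 0.511219. H = 0.474523 + 0.495611 + 0.511219 + 0.511219 = 1.9926

1.9926 bits


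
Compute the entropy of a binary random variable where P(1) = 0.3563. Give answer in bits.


H = -p*log2(p) - (1-p)*log2(1-p). -0.3563*log2(0.3563) = 0.530472; -0.6437*log2(0.6437) = 0.409097. H = 0.530472 + 0.409097 = 0.9396

0.9396 bits


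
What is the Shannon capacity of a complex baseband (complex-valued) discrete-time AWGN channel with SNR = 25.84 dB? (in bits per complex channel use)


SNR_linear = 10^(25.84/10) = 383.7072; C = log2(1 + SNR_linear) = log2(1 + 383.7072) = 8.5876

8.5876 bits/channel use


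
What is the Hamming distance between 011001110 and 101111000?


Count differing positions: ^ ^ . ^ ^ . ^ ^ . = 6 differences

6


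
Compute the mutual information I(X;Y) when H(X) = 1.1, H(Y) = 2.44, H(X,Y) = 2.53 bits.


I(X;Y) = H(X) + H(Y) - H(X,Y) = 1.1 + 2.44 - 2.53 = 1.01

1.01 bits


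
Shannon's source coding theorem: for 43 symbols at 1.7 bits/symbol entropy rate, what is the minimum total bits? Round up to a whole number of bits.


Minimum bits >= n * H = 43 * 1.7 = 73.1, rounded up to a whole number of bits = 74

74 bits


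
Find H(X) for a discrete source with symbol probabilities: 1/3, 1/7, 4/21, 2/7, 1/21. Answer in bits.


H = -sum(p_i * log2(p_i)). Terms: -(1/3)*log2(1/3) = 0.528321; -(1/7)*log2(1/7) = 0.401051; -(4/21)*log2(4/21) = 0.455680; -(2/7)*log2(2/7) = 0.516387; -(1/21)*log2(1/21) = 0.209158. H = 0.528321 + 0.401051 + 0.455680 + 0.516387 + 0.209158 = 2.1106

2.1106 bits


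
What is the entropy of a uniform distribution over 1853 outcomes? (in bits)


H = log2(n) = log2(1853) = 10.8556

10.8556 bits


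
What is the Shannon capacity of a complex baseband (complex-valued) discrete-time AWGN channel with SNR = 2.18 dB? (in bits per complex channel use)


SNR_linear = 10^(2.18/10) = 1.652; C = log2(1 + SNR_linear) = log2(1 + 1.652) = 1.4071

1.4071 bits/channel use


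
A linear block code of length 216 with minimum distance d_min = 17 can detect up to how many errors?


Detection capability = d_min - 1 = 17 - 1 = 16

16 errors


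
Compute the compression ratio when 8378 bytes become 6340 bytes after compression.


Ratio = original / compressed = 8378 / 6340 = 1.3215

1.3215


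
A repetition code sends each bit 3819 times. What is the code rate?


Rate = k/n = 1/3819

1/3819


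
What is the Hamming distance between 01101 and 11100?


Count differing positions: ^ . . . ^ = 2 differences

2


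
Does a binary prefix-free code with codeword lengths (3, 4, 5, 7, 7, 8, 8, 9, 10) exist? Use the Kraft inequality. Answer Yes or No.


Kraft sum = sum(2^(-l_i)) = 0.2451, need <= 1. Result: satisfied (a binary prefix-free code with these lengths exists)

Yes


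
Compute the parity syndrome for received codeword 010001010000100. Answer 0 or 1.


Syndrome = XOR of all bits = 0 XOR 1 XOR 0 XOR 0 XOR 0 XOR 1 XOR 0 XOR 1 XOR 0 XOR 0 XOR 0 XOR 0 XOR 1 XOR 0 XOR 0 = 0

0


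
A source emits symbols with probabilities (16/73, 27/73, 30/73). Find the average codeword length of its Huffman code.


Huffman construction (repeatedly merge the two least-probable nodes; each merge adds 1 bit to every symbol beneath it): 16/73 + 27/73 = 43/73; 30/73 + 43/73 = 1. Resulting codeword lengths (in the order the probabilities were given): (2, 2, 1). L_avg = sum(p_i * l_i) = 16/73*2 + 27/73*2 + 30/73*1 = 116/73 = 1.589

1.589 bits


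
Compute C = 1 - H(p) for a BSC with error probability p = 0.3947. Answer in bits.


H(p) = -p*log2(p) - (1-p)*log2(1-p) = -0.3947*log2(0.3947) - 0.6053*log2(0.6053) = 0.529360 + 0.438405 = 0.9678. C = 1 - H(p) = 1 - 0.9678 = 0.0322

0.0322 bits


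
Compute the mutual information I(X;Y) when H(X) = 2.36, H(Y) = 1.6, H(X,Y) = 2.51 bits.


I(X;Y) = H(X) + H(Y) - H(X,Y) = 2.36 + 1.6 - 2.51 = 1.45

1.45 bits


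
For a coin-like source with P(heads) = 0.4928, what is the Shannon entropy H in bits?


H = -p*log2(p) - (1-p)*log2(1-p). -0.4928*log2(0.4928) = 0.503112; -0.5072*log2(0.5072) = 0.496738. H = 0.503112 + 0.496738 = 0.9999

0.9999 bits


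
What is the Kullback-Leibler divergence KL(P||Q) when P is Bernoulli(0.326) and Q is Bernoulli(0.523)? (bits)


KL = p*log2(p/q) + (1-p)*log2((1-p)/(1-q)) = 0.326*log2(0.326/0.523) + 0.674*log2(0.674/0.477) = 0.1139

0.1139 bits


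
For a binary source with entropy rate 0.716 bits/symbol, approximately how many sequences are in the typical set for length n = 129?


log2|A_typical| = nH = 129 * 0.716 = 92.364, so |A_typical| ~ 2^92.364 = 6.373e+27

6.373e+27


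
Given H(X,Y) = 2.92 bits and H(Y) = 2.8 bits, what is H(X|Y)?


H(X|Y) = H(X,Y) - H(Y) = 2.92 - 2.8 = 0.12

0.12 bits


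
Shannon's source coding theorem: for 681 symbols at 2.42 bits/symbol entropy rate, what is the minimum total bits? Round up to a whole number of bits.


Minimum bits >= n * H = 681 * 2.42 = 1648.02, rounded up to a whole number of bits = 1649

1649 bits


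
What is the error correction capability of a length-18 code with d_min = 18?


Correction capability = floor((d-1)/2) = floor((18-1)/2) = 8

8 errors


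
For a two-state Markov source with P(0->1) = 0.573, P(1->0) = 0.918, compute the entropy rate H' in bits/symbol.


Stationary distribution: pi_0 = p10/(p01+p10) = 0.6157, pi_1 = 0.3843. Entropy rate H' = pi_0*H(p01) + pi_1*H(p10) = 0.6157*0.9846 + 0.3843*0.4092 = 0.7634

0.7634 bits/symbol


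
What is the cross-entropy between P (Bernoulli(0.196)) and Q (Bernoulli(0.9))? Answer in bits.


H(P,Q) = -p*log2(q) - (1-p)*log2(1-q). -0.196*log2(0.9) = 0.029793; -0.804*log2(0.1) = 2.670830. H(P,Q) = 0.029793 + 2.670830 = 2.7006

2.7006 bits


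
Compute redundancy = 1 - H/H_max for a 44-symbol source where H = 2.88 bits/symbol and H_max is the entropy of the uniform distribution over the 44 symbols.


H_max = log2(K) = log2(44) = 5.4594 bits/symbol. Redundancy = 1 - H/H_max = 1 - 2.88/5.4594 = 1 - 0.5275 = 0.4725

0.4725


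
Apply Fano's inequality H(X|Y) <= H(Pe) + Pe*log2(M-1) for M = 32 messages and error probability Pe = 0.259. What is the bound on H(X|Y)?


H(Pe) = -Pe*log2(Pe) - (1-Pe)*log2(1-Pe) = -0.259*log2(0.259) - 0.741*log2(0.741) = 0.504785 + 0.320449 = 0.8252. Pe*log2(M-1) = 0.259*log2(31) = 1.283137. Bound = H(Pe) + Pe*log2(M-1) = 0.504785 + 0.320449 + 1.283137 = 2.1084

2.1084 bits


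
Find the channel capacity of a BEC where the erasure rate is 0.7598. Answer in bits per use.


C = 1 - epsilon = 1 - 0.7598 = 0.2402

0.2402 bits


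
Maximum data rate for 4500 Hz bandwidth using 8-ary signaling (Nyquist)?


Rate = 2 * B * log2(M) = 2 * 4500 * 3.0 = 27000.0

27000.0 bps


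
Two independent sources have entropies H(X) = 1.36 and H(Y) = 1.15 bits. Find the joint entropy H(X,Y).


For independent variables, H(X,Y) = H(X) + H(Y) = 1.36 + 1.15 = 2.51

2.51 bits


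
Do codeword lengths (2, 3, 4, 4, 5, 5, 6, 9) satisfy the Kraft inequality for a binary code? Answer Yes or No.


Kraft sum = sum(2^(-l_i)) = 0.5801, need <= 1. Result: satisfied (a binary prefix-free code with these lengths exists)

Yes


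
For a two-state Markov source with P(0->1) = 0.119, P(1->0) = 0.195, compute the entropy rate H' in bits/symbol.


Stationary distribution: pi_0 = p10/(p01+p10) = 0.621, pi_1 = 0.379. Entropy rate H' = pi_0*H(p01) + pi_1*H(p10) = 0.621*0.5265 + 0.379*0.7118 = 0.5967

0.5967 bits/symbol


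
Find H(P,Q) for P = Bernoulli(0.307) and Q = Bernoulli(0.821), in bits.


H(P,Q) = -p*log2(q) - (1-p)*log2(1-q). -0.307*log2(0.821) = 0.087356; -0.693*log2(0.179) = 1.720004. H(P,Q) = 0.087356 + 1.720004 = 1.8074

1.8074 bits


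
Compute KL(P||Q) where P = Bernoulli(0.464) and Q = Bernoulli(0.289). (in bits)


KL = p*log2(p/q) + (1-p)*log2((1-p)/(1-q)) = 0.464*log2(0.464/0.289) + 0.536*log2(0.536/0.711) = 0.0985

0.0985 bits


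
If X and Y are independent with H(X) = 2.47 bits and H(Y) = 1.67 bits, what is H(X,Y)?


For independent variables, H(X,Y) = H(X) + H(Y) = 2.47 + 1.67 = 4.14

4.14 bits


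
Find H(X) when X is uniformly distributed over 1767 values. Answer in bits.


H = log2(n) = log2(1767) = 10.7871

10.7871 bits


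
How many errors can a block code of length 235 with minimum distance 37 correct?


Correction capability = floor((d-1)/2) = floor((37-1)/2) = 18

18 errors


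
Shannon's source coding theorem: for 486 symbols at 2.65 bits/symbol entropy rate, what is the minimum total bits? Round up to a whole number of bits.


Minimum bits >= n * H = 486 * 2.65 = 1287.9, rounded up to a whole number of bits = 1288

1288 bits


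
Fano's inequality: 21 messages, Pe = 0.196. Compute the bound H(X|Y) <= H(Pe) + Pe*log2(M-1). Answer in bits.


H(Pe) = -Pe*log2(Pe) - (1-Pe)*log2(1-Pe) = -0.196*log2(0.196) - 0.804*log2(0.804) = 0.460811 + 0.253045 = 0.7139. Pe*log2(M-1) = 0.196*log2(20) = 0.847098. Bound = H(Pe) + Pe*log2(M-1) = 0.460811 + 0.253045 + 0.847098 = 1.561

1.561 bits


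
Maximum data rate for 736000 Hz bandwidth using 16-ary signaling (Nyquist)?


Rate = 2 * B * log2(M) = 2 * 736000 * 4.0 = 5888000.0

5888000.0 bps


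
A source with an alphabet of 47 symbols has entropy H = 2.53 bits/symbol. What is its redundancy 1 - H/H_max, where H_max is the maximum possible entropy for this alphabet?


H_max = log2(K) = log2(47) = 5.5546 bits/symbol. Redundancy = 1 - H/H_max = 1 - 2.53/5.5546 = 1 - 0.4555 = 0.5445

0.5445


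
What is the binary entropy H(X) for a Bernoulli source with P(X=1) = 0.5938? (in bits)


H = -p*log2(p) - (1-p)*log2(1-p). -0.5938*log2(0.5938) = 0.446509; -0.4062*log2(0.4062) = 0.527954. H = 0.446509 + 0.527954 = 0.9745

0.9745 bits


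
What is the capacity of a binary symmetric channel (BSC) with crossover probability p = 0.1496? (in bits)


H(p) = -p*log2(p) - (1-p)*log2(1-p) = -0.1496*log2(0.1496) - 0.8504*log2(0.8504) = 0.410026 + 0.198812 = 0.6088. C = 1 - H(p) = 1 - 0.6088 = 0.3912

0.3912 bits


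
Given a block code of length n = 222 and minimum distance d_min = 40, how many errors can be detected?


Detection capability = d_min - 1 = 40 - 1 = 39

39 errors


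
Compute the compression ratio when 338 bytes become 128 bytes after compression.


Ratio = original / compressed = 338 / 128 = 2.6406

2.6406


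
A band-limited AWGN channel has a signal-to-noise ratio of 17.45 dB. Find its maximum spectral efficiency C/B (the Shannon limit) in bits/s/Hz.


SNR_linear = 10^(17.45/10) = 55.5904; C/B = log2(1 + SNR_linear) = log2(1 + 55.5904) = 5.8225

5.8225 bits/s/Hz


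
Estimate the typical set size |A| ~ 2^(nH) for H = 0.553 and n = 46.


log2|A_typical| = nH = 46 * 0.553 = 25.438, so |A_typical| ~ 2^25.438 = 4.546e+07

4.546e+07


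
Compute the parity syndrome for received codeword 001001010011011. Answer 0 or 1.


Syndrome = XOR of all bits = 0 XOR 0 XOR 1 XOR 0 XOR 0 XOR 1 XOR 0 XOR 1 XOR 0 XOR 0 XOR 1 XOR 1 XOR 0 XOR 1 XOR 1 = 1

1


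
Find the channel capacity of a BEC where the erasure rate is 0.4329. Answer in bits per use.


C = 1 - epsilon = 1 - 0.4329 = 0.5671

0.5671 bits


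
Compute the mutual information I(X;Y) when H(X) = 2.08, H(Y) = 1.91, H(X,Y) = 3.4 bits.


I(X;Y) = H(X) + H(Y) - H(X,Y) = 2.08 + 1.91 - 3.4 = 0.59

0.59 bits


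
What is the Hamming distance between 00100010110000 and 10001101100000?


Count differing positions: ^ . ^ . ^ ^ ^ ^ . ^ . . . . = 7 differences

7


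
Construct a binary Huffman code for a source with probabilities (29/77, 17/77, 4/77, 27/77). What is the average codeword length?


Huffman construction (repeatedly merge the two least-probable nodes; each merge adds 1 bit to every symbol beneath it): 4/77 + 17/77 = 3/11; 3/11 + 27/77 = 48/77; 29/77 + 48/77 = 1. Resulting codeword lengths (in the order the probabilities were given): (1, 3, 3, 2). L_avg = sum(p_i * l_i) = 29/77*1 + 17/77*3 + 4/77*3 + 27/77*2 = 146/77 = 1.8961

1.8961 bits


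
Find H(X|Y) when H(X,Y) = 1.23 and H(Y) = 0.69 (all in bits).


H(X|Y) = H(X,Y) - H(Y) = 1.23 - 0.69 = 0.54

0.54 bits


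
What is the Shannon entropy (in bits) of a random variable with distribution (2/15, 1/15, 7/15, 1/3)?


H = -sum(p_i * log2(p_i)). Terms: -(2/15)*log2(2/15) = 0.387585; -(1/15)*log2(1/15) = 0.260459; -(7/15)*log2(7/15) = 0.513117; -(1/3)*log2(1/3) = 0.528321. H = 0.387585 + 0.260459 + 0.513117 + 0.528321 = 1.6895

1.6895 bits


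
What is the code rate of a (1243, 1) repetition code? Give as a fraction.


Rate = k/n = 1/1243

1/1243


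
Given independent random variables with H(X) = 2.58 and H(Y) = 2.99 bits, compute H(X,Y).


For independent variables, H(X,Y) = H(X) + H(Y) = 2.58 + 2.99 = 5.57

5.57 bits


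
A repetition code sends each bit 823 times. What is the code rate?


Rate = k/n = 1/823

1/823


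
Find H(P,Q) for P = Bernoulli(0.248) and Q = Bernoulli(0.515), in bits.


H(P,Q) = -p*log2(q) - (1-p)*log2(1-q). -0.248*log2(0.515) = 0.237424; -0.752*log2(0.485) = 0.785045. H(P,Q) = 0.237424 + 0.785045 = 1.0225

1.0225 bits


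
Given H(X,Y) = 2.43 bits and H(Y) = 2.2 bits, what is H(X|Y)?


H(X|Y) = H(X,Y) - H(Y) = 2.43 - 2.2 = 0.23

0.23 bits


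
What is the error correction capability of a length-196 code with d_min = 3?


Correction capability = floor((d-1)/2) = floor((3-1)/2) = 1

1 errors


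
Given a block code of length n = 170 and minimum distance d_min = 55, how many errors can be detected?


Detection capability = d_min - 1 = 55 - 1 = 54

54 errors


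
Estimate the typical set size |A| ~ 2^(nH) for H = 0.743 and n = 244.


log2|A_typical| = nH = 244 * 0.743 = 181.292, so |A_typical| ~ 2^181.292 = 3.753e+54

3.753e+54


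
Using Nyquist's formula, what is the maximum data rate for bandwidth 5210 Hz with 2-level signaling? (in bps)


Rate = 2 * B * log2(M) = 2 * 5210 * 1.0 = 10420.0

10420.0 bps


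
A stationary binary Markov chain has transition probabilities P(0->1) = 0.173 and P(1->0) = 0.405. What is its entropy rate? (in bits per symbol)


Stationary distribution: pi_0 = p10/(p01+p10) = 0.7007, pi_1 = 0.2993. Entropy rate H' = pi_0*H(p01) + pi_1*H(p10) = 0.7007*0.6645 + 0.2993*0.9738 = 0.7571

0.7571 bits/symbol


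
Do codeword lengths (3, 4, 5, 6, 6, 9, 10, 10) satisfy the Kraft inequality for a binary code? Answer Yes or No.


Kraft sum = sum(2^(-l_i)) = 0.2539, need <= 1. Result: satisfied (a binary prefix-free code with these lengths exists)

Yes


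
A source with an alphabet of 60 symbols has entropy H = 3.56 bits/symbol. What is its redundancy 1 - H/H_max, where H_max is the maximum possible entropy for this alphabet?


H_max = log2(K) = log2(60) = 5.9069 bits/symbol. Redundancy = 1 - H/H_max = 1 - 3.56/5.9069 = 1 - 0.6027 = 0.3973

0.3973


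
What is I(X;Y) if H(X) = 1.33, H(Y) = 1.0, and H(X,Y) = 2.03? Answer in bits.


I(X;Y) = H(X) + H(Y) - H(X,Y) = 1.33 + 1.0 - 2.03 = 0.3

0.3 bits


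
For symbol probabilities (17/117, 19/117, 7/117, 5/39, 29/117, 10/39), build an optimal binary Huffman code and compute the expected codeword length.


Huffman construction (repeatedly merge the two least-probable nodes; each merge adds 1 bit to every symbol beneath it): 7/117 + 5/39 = 22/117; 17/117 + 19/117 = 4/13; 22/117 + 29/117 = 17/39; 10/39 + 4/13 = 22/39; 17/39 + 22/39 = 1. Resulting codeword lengths (in the order the probabilities were given): (3, 3, 3, 3, 2, 2). L_avg = sum(p_i * l_i) = 17/117*3 + 19/117*3 + 7/117*3 + 5/39*3 + 29/117*2 + 10/39*2 = 292/117 = 2.4957

2.4957 bits


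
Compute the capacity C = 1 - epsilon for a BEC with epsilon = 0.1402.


C = 1 - epsilon = 1 - 0.1402 = 0.8598

0.8598 bits


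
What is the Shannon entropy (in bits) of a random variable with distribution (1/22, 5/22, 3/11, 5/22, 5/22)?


H = -sum(p_i * log2(p_i)). Terms: -(1/22)*log2(1/22) = 0.202701; -(5/22)*log2(5/22) = 0.485796; -(3/11)*log2(3/11) = 0.511219; -(5/22)*log2(5/22) = 0.485796; -(5/22)*log2(5/22) = 0.485796. H = 0.202701 + 0.485796 + 0.511219 + 0.485796 + 0.485796 = 2.1713

2.1713 bits


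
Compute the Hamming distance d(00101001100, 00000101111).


Count differing positions: . . ^ . ^ ^ . . . ^ ^ = 5 differences

5


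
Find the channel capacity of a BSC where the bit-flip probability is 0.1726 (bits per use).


H(p) = -p*log2(p) - (1-p)*log2(1-p) = -0.1726*log2(0.1726) - 0.8274*log2(0.8274) = 0.437454 + 0.226164 = 0.6636. C = 1 - H(p) = 1 - 0.6636 = 0.3364

0.3364 bits


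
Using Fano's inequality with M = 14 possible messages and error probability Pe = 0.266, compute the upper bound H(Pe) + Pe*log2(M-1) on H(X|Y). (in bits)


H(Pe) = -Pe*log2(Pe) - (1-Pe)*log2(1-Pe) = -0.266*log2(0.266) - 0.734*log2(0.734) = 0.508193 + 0.327473 = 0.8357. Pe*log2(M-1) = 0.266*log2(13) = 0.984317. Bound = H(Pe) + Pe*log2(M-1) = 0.508193 + 0.327473 + 0.984317 = 1.82

1.82 bits


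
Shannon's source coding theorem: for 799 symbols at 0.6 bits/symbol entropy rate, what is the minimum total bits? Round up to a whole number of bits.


Minimum bits >= n * H = 799 * 0.6 = 479.4, rounded up to a whole number of bits = 480

480 bits


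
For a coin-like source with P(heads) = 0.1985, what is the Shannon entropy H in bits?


H = -p*log2(p) - (1-p)*log2(1-p). -0.1985*log2(0.1985) = 0.463059; -0.8015*log2(0.8015) = 0.255859. H = 0.463059 + 0.255859 = 0.7189

0.7189 bits


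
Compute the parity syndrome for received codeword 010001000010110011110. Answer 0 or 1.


Syndrome = XOR of all bits = 0 XOR 1 XOR 0 XOR 0 XOR 0 XOR 1 XOR 0 XOR 0 XOR 0 XOR 0 XOR 1 XOR 0 XOR 1 XOR 1 XOR 0 XOR 0 XOR 1 XOR 1 XOR 1 XOR 1 XOR 0 = 1

1


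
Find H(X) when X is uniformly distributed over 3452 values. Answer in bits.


H = log2(n) = log2(3452) = 11.7532

11.7532 bits
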